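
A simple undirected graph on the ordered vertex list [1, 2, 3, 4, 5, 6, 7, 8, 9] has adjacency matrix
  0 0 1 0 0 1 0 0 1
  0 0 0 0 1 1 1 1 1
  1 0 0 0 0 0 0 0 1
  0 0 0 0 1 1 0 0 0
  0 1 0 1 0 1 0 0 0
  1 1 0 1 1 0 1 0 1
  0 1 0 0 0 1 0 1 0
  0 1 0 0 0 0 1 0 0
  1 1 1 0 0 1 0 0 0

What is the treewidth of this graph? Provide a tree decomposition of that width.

Each bag holds 3 vertices, so the decomposition has width 2, which upper-bounds the treewidth. For the lower bound, the 3 vertices {2, 7, 8} are pairwise adjacent, and any tree decomposition puts a clique entirely inside one bag — forcing width ≥ 2. Hence tw(G) = 2 exactly.

Treewidth 2.
One optimal decomposition is:
Bags: B1 = {2, 6, 9}  B2 = {2, 6, 7}  B3 = {2, 5, 6}  B4 = {1, 6, 9}  B5 = {4, 5, 6}  B6 = {1, 3, 9}  B7 = {2, 7, 8}
Tree: B1–B2, B1–B3, B1–B4, B3–B5, B4–B6, B2–B7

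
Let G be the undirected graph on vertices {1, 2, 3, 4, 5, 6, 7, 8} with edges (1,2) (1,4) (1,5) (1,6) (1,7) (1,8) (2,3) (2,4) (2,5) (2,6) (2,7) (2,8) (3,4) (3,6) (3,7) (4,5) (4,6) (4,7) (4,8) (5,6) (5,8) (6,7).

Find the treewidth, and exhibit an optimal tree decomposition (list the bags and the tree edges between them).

Treewidth 4.
One such decomposition:
Bags: B1 = {1, 2, 4, 6, 7}  B2 = {1, 2, 4, 5, 6}  B3 = {2, 3, 4, 6, 7}  B4 = {1, 2, 4, 5, 8}
Tree: B1–B2, B1–B3, B2–B4

Every bag has size at most 5, so the width is 5 − 1 = 4 and tw(G) ≤ 4. On the other hand G contains the 5-clique {1, 2, 4, 5, 8}. A clique must lie in a single bag of any decomposition, so no decomposition can have width below 4. Combining the bounds, tw(G) = 4.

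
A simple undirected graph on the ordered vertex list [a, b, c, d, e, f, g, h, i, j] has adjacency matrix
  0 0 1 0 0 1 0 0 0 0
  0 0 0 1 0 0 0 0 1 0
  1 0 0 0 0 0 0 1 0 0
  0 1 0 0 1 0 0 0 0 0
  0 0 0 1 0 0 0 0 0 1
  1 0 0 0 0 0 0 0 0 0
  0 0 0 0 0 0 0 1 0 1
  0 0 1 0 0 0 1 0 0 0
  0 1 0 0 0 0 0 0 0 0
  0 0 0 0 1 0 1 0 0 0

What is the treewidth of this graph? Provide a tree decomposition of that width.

The largest bag has 2 vertices, giving width 1; this decomposition certifies tw(G) ≤ 1. Since G has at least one edge (e.g. i–b), it is not an edgeless graph, so tw(G) ≥ 1. The upper and lower bounds meet at 1, so that is the treewidth.

Treewidth 1.
Bags: B1 = {b, i}  B2 = {b, d}  B3 = {d, e}  B4 = {e, j}  B5 = {g, j}  B6 = {g, h}  B7 = {c, h}  B8 = {a, c}  B9 = {a, f}
Tree: B1–B2, B2–B3, B3–B4, B4–B5, B5–B6, B6–B7, B7–B8, B8–B9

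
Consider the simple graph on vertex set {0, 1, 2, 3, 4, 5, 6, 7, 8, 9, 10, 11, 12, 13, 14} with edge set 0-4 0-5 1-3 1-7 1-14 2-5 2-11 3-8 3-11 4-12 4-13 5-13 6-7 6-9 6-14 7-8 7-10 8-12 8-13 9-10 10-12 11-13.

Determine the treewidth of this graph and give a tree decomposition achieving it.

Each bag holds 4 vertices, so the decomposition has width 3, which upper-bounds the treewidth. For the lower bound: the 4 vertex sets {6,9,14}, {1}, {7}, {3,8,10,12} are disjoint, each induces a connected subgraph, and every pair is joined by at least one edge of G. Contracting each set to a single vertex therefore yields K_{4} as a minor, and since treewidth is minor-monotone, tw(G) ≥ tw(K_{4}) = 3. Hence tw(G) = 3 exactly.

Treewidth 3.
One optimal decomposition is:
Bags: B1 = {1, 6, 9, 14}  B2 = {1, 6, 7, 9}  B3 = {1, 7, 9, 10}  B4 = {1, 3, 7, 10}  B5 = {3, 7, 8, 10}  B6 = {3, 8, 10, 12}  B7 = {3, 8, 11, 12}  B8 = {8, 11, 12, 13}  B9 = {4, 11, 12, 13}  B10 = {2, 4, 11, 13}  B11 = {2, 4, 5, 13}  B12 = {0, 2, 4, 5}
Tree: B1–B2, B2–B3, B3–B4, B4–B5, B5–B6, B6–B7, B7–B8, B8–B9, B9–B10, B10–B11, B11–B12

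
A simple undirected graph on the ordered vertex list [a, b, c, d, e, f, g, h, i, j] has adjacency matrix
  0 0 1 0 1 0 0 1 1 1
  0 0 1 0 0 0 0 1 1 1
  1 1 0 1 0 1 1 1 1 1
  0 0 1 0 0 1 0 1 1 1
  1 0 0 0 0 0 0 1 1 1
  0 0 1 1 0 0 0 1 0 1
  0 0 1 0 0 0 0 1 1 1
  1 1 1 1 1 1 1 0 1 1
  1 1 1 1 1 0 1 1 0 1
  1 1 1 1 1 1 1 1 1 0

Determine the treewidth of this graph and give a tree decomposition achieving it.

The largest bag has 5 vertices, giving width 4; this decomposition certifies tw(G) ≤ 4. On the other hand G contains the 5-clique {c, d, f, h, j}. A clique must lie in a single bag of any decomposition, so no decomposition can have width below 4. Therefore the treewidth is 4.

Treewidth 4.
One such decomposition:
Bags: B1 = {a, c, h, i, j}  B2 = {b, c, h, i, j}  B3 = {c, d, h, i, j}  B4 = {a, e, h, i, j}  B5 = {c, g, h, i, j}  B6 = {c, d, f, h, j}
Tree: B1–B2, B1–B3, B1–B4, B3–B5, B3–B6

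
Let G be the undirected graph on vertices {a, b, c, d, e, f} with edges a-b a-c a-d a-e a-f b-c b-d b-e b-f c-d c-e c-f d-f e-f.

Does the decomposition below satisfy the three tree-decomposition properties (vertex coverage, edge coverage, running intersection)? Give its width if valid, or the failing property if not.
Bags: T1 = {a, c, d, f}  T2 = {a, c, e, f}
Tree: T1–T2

No — vertex b appears in no bag.

A tree decomposition must satisfy three properties: every vertex lies in some bag; for every edge, both endpoints lie together in some bag; and for every vertex, the bags containing it form a connected subtree. Here vertex b appears in no bag, so the decomposition is invalid.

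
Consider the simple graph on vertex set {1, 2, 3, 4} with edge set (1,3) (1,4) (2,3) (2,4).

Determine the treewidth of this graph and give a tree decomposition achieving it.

Each bag holds 3 vertices, so the decomposition has width 2, which upper-bounds the treewidth. The edges 3–2–4–1–3 form a cycle, so G is not a tree and its treewidth is at least 2. Hence tw(G) = 2 exactly.

Treewidth 2.
Bags: B1 = {2, 3, 4}  B2 = {1, 3, 4}
Tree: B1–B2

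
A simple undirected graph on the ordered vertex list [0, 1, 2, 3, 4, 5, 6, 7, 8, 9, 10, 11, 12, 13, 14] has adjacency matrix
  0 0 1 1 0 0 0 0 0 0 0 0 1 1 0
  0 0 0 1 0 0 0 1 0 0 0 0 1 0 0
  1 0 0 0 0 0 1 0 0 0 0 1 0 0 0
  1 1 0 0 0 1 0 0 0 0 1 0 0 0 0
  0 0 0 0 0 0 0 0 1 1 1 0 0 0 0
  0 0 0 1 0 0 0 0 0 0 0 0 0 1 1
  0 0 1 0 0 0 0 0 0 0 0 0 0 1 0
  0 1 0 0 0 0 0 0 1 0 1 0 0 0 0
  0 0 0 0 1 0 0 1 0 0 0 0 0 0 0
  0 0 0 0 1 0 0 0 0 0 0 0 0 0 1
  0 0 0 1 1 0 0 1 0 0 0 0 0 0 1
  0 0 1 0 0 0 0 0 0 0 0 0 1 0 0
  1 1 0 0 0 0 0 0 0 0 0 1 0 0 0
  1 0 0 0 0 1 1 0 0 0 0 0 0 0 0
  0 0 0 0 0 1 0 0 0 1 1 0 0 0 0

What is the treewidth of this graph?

3

A width-3 tree decomposition is:
Bags: B1 = {2, 6, 11, 13}  B2 = {0, 2, 11, 13}  B3 = {0, 11, 12, 13}  B4 = {0, 5, 12, 13}  B5 = {0, 3, 5, 12}  B6 = {1, 3, 5, 12}  B7 = {1, 3, 5, 14}  B8 = {1, 3, 10, 14}  B9 = {1, 7, 10, 14}  B10 = {7, 9, 10, 14}  B11 = {4, 7, 9, 10}  B12 = {4, 7, 8, 9}
Tree: B1–B2, B2–B3, B3–B4, B4–B5, B5–B6, B6–B7, B7–B8, B8–B9, B9–B10, B10–B11, B11–B12
Each bag holds 4 vertices, so the decomposition has width 3, which upper-bounds the treewidth. For the lower bound: the 4 vertex sets {2,6,11}, {13}, {0}, {1,3,5,12} are disjoint, each induces a connected subgraph, and every pair is joined by at least one edge of G. Contracting each set to a single vertex therefore yields K_{4} as a minor, and since treewidth is minor-monotone, tw(G) ≥ tw(K_{4}) = 3. Combining the bounds, tw(G) = 3.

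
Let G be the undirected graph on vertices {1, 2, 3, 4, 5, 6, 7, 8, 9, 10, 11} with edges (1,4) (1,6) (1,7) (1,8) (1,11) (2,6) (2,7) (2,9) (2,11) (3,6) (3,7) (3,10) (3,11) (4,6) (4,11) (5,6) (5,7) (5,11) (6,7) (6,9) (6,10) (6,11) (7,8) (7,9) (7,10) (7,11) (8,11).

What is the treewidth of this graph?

3

A width-3 tree decomposition is:
Bags: B1 = {3, 6, 7, 11}  B2 = {1, 6, 7, 11}  B3 = {2, 6, 7, 11}  B4 = {1, 4, 6, 11}  B5 = {3, 6, 7, 10}  B6 = {2, 6, 7, 9}  B7 = {5, 6, 7, 11}  B8 = {1, 7, 8, 11}
Tree: B1–B2, B1–B3, B2–B4, B1–B5, B3–B6, B2–B7, B2–B8
The largest bag has 4 vertices, giving width 3; this decomposition certifies tw(G) ≤ 3. For the lower bound, the 4 vertices {1, 7, 8, 11} are pairwise adjacent, and any tree decomposition puts a clique entirely inside one bag — forcing width ≥ 3. Hence tw(G) = 3 exactly.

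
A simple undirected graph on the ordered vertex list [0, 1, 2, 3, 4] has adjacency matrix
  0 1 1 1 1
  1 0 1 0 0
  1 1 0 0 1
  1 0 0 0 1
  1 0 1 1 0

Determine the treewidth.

2

A width-2 tree decomposition is:
Bags: B1 = {0, 2, 4}  B2 = {0, 1, 2}  B3 = {0, 3, 4}
Tree: B1–B2, B1–B3
Each bag holds 3 vertices, so the decomposition has width 2, which upper-bounds the treewidth. Conversely, {0, 1, 2} is a clique of size 3, and the vertices of any clique must share a bag in every tree decomposition; so some bag has ≥ 3 vertices and tw(G) ≥ 2. The upper and lower bounds meet at 2, so that is the treewidth.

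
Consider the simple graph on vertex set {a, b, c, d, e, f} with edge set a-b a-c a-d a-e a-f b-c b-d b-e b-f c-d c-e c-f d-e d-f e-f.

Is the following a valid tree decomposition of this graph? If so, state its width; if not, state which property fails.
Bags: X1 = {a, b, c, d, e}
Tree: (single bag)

A tree decomposition must satisfy three properties: every vertex lies in some bag; for every edge, both endpoints lie together in some bag; and for every vertex, the bags containing it form a connected subtree. Here vertex f appears in no bag, so the decomposition is invalid.

No — vertex f appears in no bag.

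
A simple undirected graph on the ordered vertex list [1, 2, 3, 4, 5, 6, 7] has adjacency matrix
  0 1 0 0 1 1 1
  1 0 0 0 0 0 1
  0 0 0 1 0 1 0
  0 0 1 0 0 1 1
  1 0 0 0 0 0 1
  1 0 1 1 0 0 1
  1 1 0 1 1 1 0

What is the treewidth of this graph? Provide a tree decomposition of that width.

Each bag holds 3 vertices, so the decomposition has width 2, which upper-bounds the treewidth. Conversely, {3, 4, 6} is a clique of size 3, and the vertices of any clique must share a bag in every tree decomposition; so some bag has ≥ 3 vertices and tw(G) ≥ 2. The upper and lower bounds meet at 2, so that is the treewidth.

Treewidth 2.
Bags: B1 = {4, 6, 7}  B2 = {3, 4, 6}  B3 = {1, 6, 7}  B4 = {1, 5, 7}  B5 = {1, 2, 7}
Tree: B1–B2, B1–B3, B3–B4, B4–B5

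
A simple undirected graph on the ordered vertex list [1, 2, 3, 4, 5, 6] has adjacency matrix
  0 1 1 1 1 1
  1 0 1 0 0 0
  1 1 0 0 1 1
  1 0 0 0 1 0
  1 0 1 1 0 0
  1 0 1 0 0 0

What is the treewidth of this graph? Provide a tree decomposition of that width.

Treewidth 2.
One optimal decomposition is:
Bags: B1 = {1, 4, 5}  B2 = {1, 3, 5}  B3 = {1, 3, 6}  B4 = {1, 2, 3}
Tree: B1–B2, B2–B3, B2–B4

Every bag has size at most 3, so the width is 3 − 1 = 2 and tw(G) ≤ 2. On the other hand G contains the 3-clique {1, 2, 3}. A clique must lie in a single bag of any decomposition, so no decomposition can have width below 2. Combining the bounds, tw(G) = 2.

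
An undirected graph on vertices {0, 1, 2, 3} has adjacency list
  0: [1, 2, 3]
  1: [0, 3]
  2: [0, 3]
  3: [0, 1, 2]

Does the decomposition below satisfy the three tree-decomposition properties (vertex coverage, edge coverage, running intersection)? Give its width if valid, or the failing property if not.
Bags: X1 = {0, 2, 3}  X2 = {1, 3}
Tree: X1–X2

No — edge (0,1) lies in no bag.

A tree decomposition must satisfy three properties: every vertex lies in some bag; for every edge, both endpoints lie together in some bag; and for every vertex, the bags containing it form a connected subtree. Here edge (0,1) lies in no bag, so the decomposition is invalid.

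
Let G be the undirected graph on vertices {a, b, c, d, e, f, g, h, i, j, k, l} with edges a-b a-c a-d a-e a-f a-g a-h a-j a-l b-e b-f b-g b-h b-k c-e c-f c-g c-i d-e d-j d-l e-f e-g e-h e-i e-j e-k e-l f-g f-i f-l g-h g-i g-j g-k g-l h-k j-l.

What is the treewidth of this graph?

4

A width-4 tree decomposition is:
Bags: B1 = {a, e, f, g, l}  B2 = {a, c, e, f, g}  B3 = {a, e, g, j, l}  B4 = {a, b, e, f, g}  B5 = {a, b, e, g, h}  B6 = {c, e, f, g, i}  B7 = {b, e, g, h, k}  B8 = {a, d, e, j, l}
Tree: B1–B2, B1–B3, B2–B4, B4–B5, B2–B6, B5–B7, B3–B8
The largest bag has 5 vertices, giving width 4; this decomposition certifies tw(G) ≤ 4. On the other hand G contains the 5-clique {a, d, e, j, l}. A clique must lie in a single bag of any decomposition, so no decomposition can have width below 4. Hence tw(G) = 4 exactly.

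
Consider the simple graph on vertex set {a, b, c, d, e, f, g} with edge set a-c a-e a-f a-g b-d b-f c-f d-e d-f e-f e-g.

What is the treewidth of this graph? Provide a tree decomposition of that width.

Each bag holds 3 vertices, so the decomposition has width 2, which upper-bounds the treewidth. On the other hand G contains the 3-clique {a, e, g}. A clique must lie in a single bag of any decomposition, so no decomposition can have width below 2. Hence tw(G) = 2 exactly.

Treewidth 2.
One such decomposition:
Bags: B1 = {a, e, f}  B2 = {a, e, g}  B3 = {d, e, f}  B4 = {a, c, f}  B5 = {b, d, f}
Tree: B1–B2, B1–B3, B1–B4, B3–B5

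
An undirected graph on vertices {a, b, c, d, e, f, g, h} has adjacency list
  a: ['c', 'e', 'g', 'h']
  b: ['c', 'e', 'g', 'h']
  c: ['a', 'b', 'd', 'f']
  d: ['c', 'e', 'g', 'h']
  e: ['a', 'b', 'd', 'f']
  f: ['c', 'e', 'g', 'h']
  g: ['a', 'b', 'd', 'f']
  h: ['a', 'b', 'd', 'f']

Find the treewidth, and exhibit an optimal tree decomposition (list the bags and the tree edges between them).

The largest bag has 5 vertices, giving width 4; this decomposition certifies tw(G) ≤ 4. For the lower bound: the 5 vertex sets {a,h}, {b,e}, {c,d}, {f}, {g} are disjoint, each induces a connected subgraph, and every pair is joined by at least one edge of G. Contracting each set to a single vertex therefore yields K_{5} as a minor, and since treewidth is minor-monotone, tw(G) ≥ tw(K_{5}) = 4. The upper and lower bounds meet at 4, so that is the treewidth.

Treewidth 4.
One optimal decomposition is:
Bags: B1 = {a, b, d, f, h}  B2 = {a, b, d, e, f}  B3 = {a, b, c, d, f}  B4 = {a, b, d, f, g}
Tree: B1–B2, B2–B3, B3–B4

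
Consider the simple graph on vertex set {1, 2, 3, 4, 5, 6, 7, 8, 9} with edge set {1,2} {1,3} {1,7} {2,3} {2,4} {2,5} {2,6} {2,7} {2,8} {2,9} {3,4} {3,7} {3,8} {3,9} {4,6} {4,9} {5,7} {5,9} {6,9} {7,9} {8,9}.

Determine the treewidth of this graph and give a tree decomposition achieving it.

Treewidth 3.
One optimal decomposition is:
Bags: B1 = {1, 2, 3, 7}  B2 = {2, 3, 7, 9}  B3 = {2, 5, 7, 9}  B4 = {2, 3, 8, 9}  B5 = {2, 3, 4, 9}  B6 = {2, 4, 6, 9}
Tree: B1–B2, B2–B3, B2–B4, B4–B5, B5–B6

The largest bag has 4 vertices, giving width 3; this decomposition certifies tw(G) ≤ 3. Conversely, {1, 2, 3, 7} is a clique of size 4, and the vertices of any clique must share a bag in every tree decomposition; so some bag has ≥ 4 vertices and tw(G) ≥ 3. Therefore the treewidth is 3.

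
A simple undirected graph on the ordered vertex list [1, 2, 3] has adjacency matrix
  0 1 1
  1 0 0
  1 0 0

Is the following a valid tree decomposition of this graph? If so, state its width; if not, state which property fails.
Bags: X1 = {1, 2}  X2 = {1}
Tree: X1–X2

No — vertex 3 appears in no bag.

A tree decomposition must satisfy three properties: every vertex lies in some bag; for every edge, both endpoints lie together in some bag; and for every vertex, the bags containing it form a connected subtree. Here vertex 3 appears in no bag, so the decomposition is invalid.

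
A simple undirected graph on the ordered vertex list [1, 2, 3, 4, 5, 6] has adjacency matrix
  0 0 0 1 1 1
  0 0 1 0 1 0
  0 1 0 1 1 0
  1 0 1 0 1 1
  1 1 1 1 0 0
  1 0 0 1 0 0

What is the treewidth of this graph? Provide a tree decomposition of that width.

Treewidth 2.
One such decomposition:
Bags: B1 = {3, 4, 5}  B2 = {1, 4, 5}  B3 = {2, 3, 5}  B4 = {1, 4, 6}
Tree: B1–B2, B1–B3, B2–B4

Every bag has size at most 3, so the width is 3 − 1 = 2 and tw(G) ≤ 2. Conversely, {2, 3, 5} is a clique of size 3, and the vertices of any clique must share a bag in every tree decomposition; so some bag has ≥ 3 vertices and tw(G) ≥ 2. Therefore the treewidth is 2.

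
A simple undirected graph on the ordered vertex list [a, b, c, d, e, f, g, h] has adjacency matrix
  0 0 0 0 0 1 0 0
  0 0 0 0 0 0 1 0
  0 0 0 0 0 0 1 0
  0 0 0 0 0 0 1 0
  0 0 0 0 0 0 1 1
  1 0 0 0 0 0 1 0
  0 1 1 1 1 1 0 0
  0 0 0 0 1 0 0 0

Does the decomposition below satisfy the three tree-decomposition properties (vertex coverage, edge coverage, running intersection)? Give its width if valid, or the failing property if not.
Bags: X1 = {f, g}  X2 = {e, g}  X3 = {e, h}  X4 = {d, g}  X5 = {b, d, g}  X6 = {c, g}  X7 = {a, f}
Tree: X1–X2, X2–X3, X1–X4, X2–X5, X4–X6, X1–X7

A tree decomposition must satisfy three properties: every vertex lies in some bag; for every edge, both endpoints lie together in some bag; and for every vertex, the bags containing it form a connected subtree. Here bags containing vertex d are not connected in the tree, so the decomposition is invalid.

No — bags containing vertex d are not connected in the tree.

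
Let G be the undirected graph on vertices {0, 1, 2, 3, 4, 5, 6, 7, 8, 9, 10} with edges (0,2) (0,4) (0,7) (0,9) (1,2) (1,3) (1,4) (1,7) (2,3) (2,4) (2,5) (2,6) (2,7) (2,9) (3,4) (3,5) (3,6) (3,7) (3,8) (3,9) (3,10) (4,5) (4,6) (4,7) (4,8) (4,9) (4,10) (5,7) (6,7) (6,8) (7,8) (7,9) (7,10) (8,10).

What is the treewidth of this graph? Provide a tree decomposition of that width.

Treewidth 4.
One optimal decomposition is:
Bags: B1 = {3, 4, 6, 7, 8}  B2 = {2, 3, 4, 6, 7}  B3 = {1, 2, 3, 4, 7}  B4 = {2, 3, 4, 7, 9}  B5 = {3, 4, 7, 8, 10}  B6 = {2, 3, 4, 5, 7}  B7 = {0, 2, 4, 7, 9}
Tree: B1–B2, B2–B3, B3–B4, B1–B5, B4–B6, B4–B7

The largest bag has 5 vertices, giving width 4; this decomposition certifies tw(G) ≤ 4. On the other hand G contains the 5-clique {0, 2, 4, 7, 9}. A clique must lie in a single bag of any decomposition, so no decomposition can have width below 4. Hence tw(G) = 4 exactly.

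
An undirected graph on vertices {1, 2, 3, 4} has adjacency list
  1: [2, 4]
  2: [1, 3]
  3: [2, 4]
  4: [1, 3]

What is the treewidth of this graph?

A width-2 tree decomposition is:
Bags: B1 = {2, 3, 4}  B2 = {1, 2, 4}
Tree: B1–B2
Every bag has size at most 3, so the width is 3 − 1 = 2 and tw(G) ≤ 2. For the lower bound, G contains the cycle 4–3–2–1–4, so G is not a forest; only forests have treewidth ≤ 1, hence tw(G) ≥ 2. Therefore the treewidth is 2.

2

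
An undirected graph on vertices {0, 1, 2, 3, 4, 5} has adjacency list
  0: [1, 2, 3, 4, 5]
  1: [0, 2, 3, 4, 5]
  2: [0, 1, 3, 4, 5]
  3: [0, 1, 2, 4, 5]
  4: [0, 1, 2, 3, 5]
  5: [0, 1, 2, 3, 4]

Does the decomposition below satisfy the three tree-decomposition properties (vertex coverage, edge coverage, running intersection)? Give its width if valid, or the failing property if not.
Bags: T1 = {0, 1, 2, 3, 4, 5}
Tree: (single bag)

Checking the three conditions: (i) the bags cover all of {0, 1, 2, 3, 4, 5}; (ii) for each edge, some bag contains both endpoints; (iii) the bags containing any fixed vertex form a subtree. All hold, so the decomposition is valid with width 6 − 1 = 5.

Yes; width 5.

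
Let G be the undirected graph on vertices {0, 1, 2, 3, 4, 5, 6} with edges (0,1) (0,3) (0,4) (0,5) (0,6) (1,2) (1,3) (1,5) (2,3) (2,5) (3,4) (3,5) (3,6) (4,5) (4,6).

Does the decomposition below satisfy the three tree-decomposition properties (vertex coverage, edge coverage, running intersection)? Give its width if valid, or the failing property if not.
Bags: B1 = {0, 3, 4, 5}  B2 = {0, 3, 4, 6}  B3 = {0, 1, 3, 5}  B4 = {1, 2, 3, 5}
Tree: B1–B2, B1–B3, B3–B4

Yes; width 3.

Vertex coverage: the bags together contain {0, 1, 2, 3, 4, 5, 6}, the full vertex set. Edge coverage: each edge of G has both endpoints in at least one bag. Running intersection: for every vertex, the bags containing it form a connected subtree. All three properties hold, so this is a valid tree decomposition of width max|bag| − 1 = 3, and hence tw(G) ≤ 3.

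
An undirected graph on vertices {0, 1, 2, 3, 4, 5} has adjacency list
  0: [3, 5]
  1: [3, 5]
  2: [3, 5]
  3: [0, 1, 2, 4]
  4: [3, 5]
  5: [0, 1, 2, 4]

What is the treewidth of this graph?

2

A width-2 tree decomposition is:
Bags: B1 = {1, 3, 5}  B2 = {3, 4, 5}  B3 = {2, 3, 5}  B4 = {0, 3, 5}
Tree: B1–B2, B2–B3, B3–B4
Each bag holds 3 vertices, so the decomposition has width 2, which upper-bounds the treewidth. Since 3–1–5–4–3 is a cycle in G, G is not acyclic. Forests are exactly the graphs of treewidth ≤ 1, so tw(G) ≥ 2. Therefore the treewidth is 2.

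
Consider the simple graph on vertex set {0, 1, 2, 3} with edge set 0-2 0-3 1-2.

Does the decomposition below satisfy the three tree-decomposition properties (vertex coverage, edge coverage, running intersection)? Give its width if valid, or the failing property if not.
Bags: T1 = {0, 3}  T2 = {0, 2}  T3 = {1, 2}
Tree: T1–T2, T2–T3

Checking the three conditions: (i) the bags cover all of {0, 1, 2, 3}; (ii) for each edge, some bag contains both endpoints; (iii) the bags containing any fixed vertex form a subtree. All hold, so the decomposition is valid with width 2 − 1 = 1.

Yes; width 1.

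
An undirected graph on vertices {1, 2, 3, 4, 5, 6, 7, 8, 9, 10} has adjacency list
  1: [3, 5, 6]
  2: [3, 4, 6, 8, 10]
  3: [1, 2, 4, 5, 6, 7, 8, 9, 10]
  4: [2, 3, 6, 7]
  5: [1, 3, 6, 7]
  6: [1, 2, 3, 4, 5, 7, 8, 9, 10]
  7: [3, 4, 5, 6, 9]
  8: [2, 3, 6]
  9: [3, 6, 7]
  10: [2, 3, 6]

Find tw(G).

3

A width-3 tree decomposition is:
Bags: B1 = {2, 3, 6, 8}  B2 = {2, 3, 4, 6}  B3 = {3, 4, 6, 7}  B4 = {2, 3, 6, 10}  B5 = {3, 5, 6, 7}  B6 = {3, 6, 7, 9}  B7 = {1, 3, 5, 6}
Tree: B1–B2, B2–B3, B2–B4, B3–B5, B5–B6, B5–B7
The largest bag has 4 vertices, giving width 3; this decomposition certifies tw(G) ≤ 3. On the other hand G contains the 4-clique {1, 3, 5, 6}. A clique must lie in a single bag of any decomposition, so no decomposition can have width below 3. Hence tw(G) = 3 exactly.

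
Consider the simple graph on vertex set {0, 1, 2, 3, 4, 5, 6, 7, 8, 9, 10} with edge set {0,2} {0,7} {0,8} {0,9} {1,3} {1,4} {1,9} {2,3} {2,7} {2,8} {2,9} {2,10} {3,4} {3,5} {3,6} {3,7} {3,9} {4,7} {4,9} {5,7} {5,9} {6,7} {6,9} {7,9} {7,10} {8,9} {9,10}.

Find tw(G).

A width-3 tree decomposition is:
Bags: B1 = {3, 5, 7, 9}  B2 = {2, 3, 7, 9}  B3 = {2, 7, 9, 10}  B4 = {0, 2, 7, 9}  B5 = {3, 4, 7, 9}  B6 = {3, 6, 7, 9}  B7 = {1, 3, 4, 9}  B8 = {0, 2, 8, 9}
Tree: B1–B2, B2–B3, B2–B4, B1–B5, B2–B6, B5–B7, B4–B8
Each bag holds 4 vertices, so the decomposition has width 3, which upper-bounds the treewidth. On the other hand G contains the 4-clique {0, 2, 8, 9}. A clique must lie in a single bag of any decomposition, so no decomposition can have width below 3. Hence tw(G) = 3 exactly.

3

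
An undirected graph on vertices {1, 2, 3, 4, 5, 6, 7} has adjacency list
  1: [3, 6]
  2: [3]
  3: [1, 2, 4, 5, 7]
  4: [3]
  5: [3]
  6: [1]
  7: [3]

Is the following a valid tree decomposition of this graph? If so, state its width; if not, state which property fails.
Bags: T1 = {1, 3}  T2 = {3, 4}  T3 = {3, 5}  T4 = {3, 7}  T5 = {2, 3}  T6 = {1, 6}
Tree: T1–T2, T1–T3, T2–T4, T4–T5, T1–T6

Every vertex of G appears in some bag (union = {1, 2, 3, 4, 5, 6, 7}); every edge is covered by a bag; and for each vertex v the set of bags containing v is connected in the bag tree. The decomposition is therefore valid. The largest bag has 2 vertices, so the width is 1.

Yes; width 1.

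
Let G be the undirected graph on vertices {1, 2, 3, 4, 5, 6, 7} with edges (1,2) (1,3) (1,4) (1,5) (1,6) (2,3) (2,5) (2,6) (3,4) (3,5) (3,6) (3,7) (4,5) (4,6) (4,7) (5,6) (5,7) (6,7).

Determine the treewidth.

A width-4 tree decomposition is:
Bags: B1 = {1, 2, 3, 5, 6}  B2 = {1, 3, 4, 5, 6}  B3 = {3, 4, 5, 6, 7}
Tree: B1–B2, B2–B3
The largest bag has 5 vertices, giving width 4; this decomposition certifies tw(G) ≤ 4. On the other hand G contains the 5-clique {1, 2, 3, 5, 6}. A clique must lie in a single bag of any decomposition, so no decomposition can have width below 4. The upper and lower bounds meet at 4, so that is the treewidth.

4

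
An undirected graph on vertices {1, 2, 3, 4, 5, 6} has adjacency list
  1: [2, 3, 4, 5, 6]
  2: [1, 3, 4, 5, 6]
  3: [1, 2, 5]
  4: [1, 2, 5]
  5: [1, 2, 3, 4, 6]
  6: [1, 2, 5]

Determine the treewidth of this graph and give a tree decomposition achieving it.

Each bag holds 4 vertices, so the decomposition has width 3, which upper-bounds the treewidth. On the other hand G contains the 4-clique {1, 2, 3, 5}. A clique must lie in a single bag of any decomposition, so no decomposition can have width below 3. Therefore the treewidth is 3.

Treewidth 3.
One such decomposition:
Bags: B1 = {1, 2, 4, 5}  B2 = {1, 2, 5, 6}  B3 = {1, 2, 3, 5}
Tree: B1–B2, B1–B3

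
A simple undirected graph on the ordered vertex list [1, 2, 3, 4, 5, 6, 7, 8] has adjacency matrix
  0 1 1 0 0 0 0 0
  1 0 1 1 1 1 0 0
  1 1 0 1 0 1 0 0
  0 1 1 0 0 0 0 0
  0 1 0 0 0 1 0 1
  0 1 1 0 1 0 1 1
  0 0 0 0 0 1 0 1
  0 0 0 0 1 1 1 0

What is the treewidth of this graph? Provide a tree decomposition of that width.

Treewidth 2.
Bags: B1 = {2, 5, 6}  B2 = {5, 6, 8}  B3 = {2, 3, 6}  B4 = {2, 3, 4}  B5 = {6, 7, 8}  B6 = {1, 2, 3}
Tree: B1–B2, B1–B3, B3–B4, B2–B5, B4–B6

Every bag has size at most 3, so the width is 3 − 1 = 2 and tw(G) ≤ 2. On the other hand G contains the 3-clique {5, 6, 8}. A clique must lie in a single bag of any decomposition, so no decomposition can have width below 2. Hence tw(G) = 2 exactly.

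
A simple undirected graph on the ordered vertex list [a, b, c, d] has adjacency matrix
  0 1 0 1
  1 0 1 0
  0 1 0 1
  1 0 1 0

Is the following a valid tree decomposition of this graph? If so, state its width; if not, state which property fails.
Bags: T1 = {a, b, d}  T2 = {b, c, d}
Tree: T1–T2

Every vertex of G appears in some bag (union = {a, b, c, d}); every edge is covered by a bag; and for each vertex v the set of bags containing v is connected in the bag tree. The decomposition is therefore valid. The largest bag has 3 vertices, so the width is 2.

Yes; width 2.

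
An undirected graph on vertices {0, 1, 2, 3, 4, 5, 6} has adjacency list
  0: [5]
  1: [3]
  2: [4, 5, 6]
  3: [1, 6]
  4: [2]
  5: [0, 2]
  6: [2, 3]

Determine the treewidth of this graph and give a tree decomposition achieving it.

Each bag holds 2 vertices, so the decomposition has width 1, which upper-bounds the treewidth. Since G has at least one edge (e.g. 2–5), it is not an edgeless graph, so tw(G) ≥ 1. Hence tw(G) = 1 exactly.

Treewidth 1.
One such decomposition:
Bags: B1 = {2, 5}  B2 = {0, 5}  B3 = {2, 6}  B4 = {2, 4}  B5 = {3, 6}  B6 = {1, 3}
Tree: B1–B2, B1–B3, B3–B4, B3–B5, B5–B6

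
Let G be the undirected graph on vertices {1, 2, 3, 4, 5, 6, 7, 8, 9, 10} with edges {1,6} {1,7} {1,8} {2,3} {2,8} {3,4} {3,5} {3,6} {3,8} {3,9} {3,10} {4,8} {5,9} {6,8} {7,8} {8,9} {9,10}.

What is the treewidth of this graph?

2

A width-2 tree decomposition is:
Bags: B1 = {3, 6, 8}  B2 = {3, 8, 9}  B3 = {1, 6, 8}  B4 = {3, 4, 8}  B5 = {2, 3, 8}  B6 = {3, 9, 10}  B7 = {3, 5, 9}  B8 = {1, 7, 8}
Tree: B1–B2, B1–B3, B1–B4, B1–B5, B2–B6, B2–B7, B3–B8
Each bag holds 3 vertices, so the decomposition has width 2, which upper-bounds the treewidth. On the other hand G contains the 3-clique {1, 6, 8}. A clique must lie in a single bag of any decomposition, so no decomposition can have width below 2. The upper and lower bounds meet at 2, so that is the treewidth.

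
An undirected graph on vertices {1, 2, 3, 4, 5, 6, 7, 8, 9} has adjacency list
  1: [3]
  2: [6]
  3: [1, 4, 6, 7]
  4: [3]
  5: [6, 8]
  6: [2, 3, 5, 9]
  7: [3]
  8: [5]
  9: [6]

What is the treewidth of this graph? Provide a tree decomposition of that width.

Each bag holds 2 vertices, so the decomposition has width 1, which upper-bounds the treewidth. Any graph with an edge has treewidth ≥ 1, and G has the edge 6–2. Therefore the treewidth is 1.

Treewidth 1.
One such decomposition:
Bags: B1 = {2, 6}  B2 = {3, 6}  B3 = {3, 4}  B4 = {6, 9}  B5 = {3, 7}  B6 = {5, 6}  B7 = {5, 8}  B8 = {1, 3}
Tree: B1–B2, B2–B3, B1–B4, B3–B5, B4–B6, B6–B7, B2–B8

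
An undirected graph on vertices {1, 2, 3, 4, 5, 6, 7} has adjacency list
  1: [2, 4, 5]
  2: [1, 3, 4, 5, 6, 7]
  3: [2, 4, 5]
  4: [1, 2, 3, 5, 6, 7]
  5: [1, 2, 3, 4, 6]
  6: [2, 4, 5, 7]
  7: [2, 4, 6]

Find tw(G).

3

A width-3 tree decomposition is:
Bags: B1 = {1, 2, 4, 5}  B2 = {2, 3, 4, 5}  B3 = {2, 4, 5, 6}  B4 = {2, 4, 6, 7}
Tree: B1–B2, B1–B3, B3–B4
The largest bag has 4 vertices, giving width 3; this decomposition certifies tw(G) ≤ 3. For the lower bound, the 4 vertices {1, 2, 4, 5} are pairwise adjacent, and any tree decomposition puts a clique entirely inside one bag — forcing width ≥ 3. Combining the bounds, tw(G) = 3.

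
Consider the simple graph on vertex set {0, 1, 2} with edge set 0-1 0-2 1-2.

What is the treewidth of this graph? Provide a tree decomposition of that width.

With just one bag of size 3, the width is 3 − 1 = 2, so tw(G) ≤ 2. On the other hand G contains the 3-clique {0, 1, 2}. A clique must lie in a single bag of any decomposition, so no decomposition can have width below 2. Hence tw(G) = 2 exactly.

Treewidth 2.
One optimal decomposition is:
Bags: B1 = {0, 1, 2}
Tree: (single bag)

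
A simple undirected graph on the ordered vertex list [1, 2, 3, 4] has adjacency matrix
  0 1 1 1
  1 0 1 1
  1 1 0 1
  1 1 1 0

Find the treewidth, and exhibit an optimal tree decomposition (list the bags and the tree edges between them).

With just one bag of size 4, the width is 4 − 1 = 3, so tw(G) ≤ 3. Conversely, {1, 2, 3, 4} is a clique of size 4, and the vertices of any clique must share a bag in every tree decomposition; so some bag has ≥ 4 vertices and tw(G) ≥ 3. Therefore the treewidth is 3.

Treewidth 3.
Bags: B1 = {1, 2, 3, 4}
Tree: (single bag)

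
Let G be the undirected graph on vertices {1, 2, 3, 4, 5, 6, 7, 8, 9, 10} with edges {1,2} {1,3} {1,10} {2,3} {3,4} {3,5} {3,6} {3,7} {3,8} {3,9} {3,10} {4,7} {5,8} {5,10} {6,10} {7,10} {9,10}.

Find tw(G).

2

A width-2 tree decomposition is:
Bags: B1 = {3, 6, 10}  B2 = {1, 3, 10}  B3 = {3, 5, 10}  B4 = {3, 9, 10}  B5 = {1, 2, 3}  B6 = {3, 5, 8}  B7 = {3, 7, 10}  B8 = {3, 4, 7}
Tree: B1–B2, B1–B3, B3–B4, B2–B5, B3–B6, B2–B7, B7–B8
The largest bag has 3 vertices, giving width 2; this decomposition certifies tw(G) ≤ 2. On the other hand G contains the 3-clique {3, 5, 8}. A clique must lie in a single bag of any decomposition, so no decomposition can have width below 2. Combining the bounds, tw(G) = 2.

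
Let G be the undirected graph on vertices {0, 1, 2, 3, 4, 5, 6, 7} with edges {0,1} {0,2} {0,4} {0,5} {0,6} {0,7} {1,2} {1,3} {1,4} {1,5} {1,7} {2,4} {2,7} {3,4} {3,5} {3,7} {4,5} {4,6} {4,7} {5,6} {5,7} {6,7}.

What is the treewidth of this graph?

4

A width-4 tree decomposition is:
Bags: B1 = {0, 1, 4, 5, 7}  B2 = {0, 1, 2, 4, 7}  B3 = {0, 4, 5, 6, 7}  B4 = {1, 3, 4, 5, 7}
Tree: B1–B2, B1–B3, B1–B4
Every bag has size at most 5, so the width is 5 − 1 = 4 and tw(G) ≤ 4. On the other hand G contains the 5-clique {0, 1, 2, 4, 7}. A clique must lie in a single bag of any decomposition, so no decomposition can have width below 4. Hence tw(G) = 4 exactly.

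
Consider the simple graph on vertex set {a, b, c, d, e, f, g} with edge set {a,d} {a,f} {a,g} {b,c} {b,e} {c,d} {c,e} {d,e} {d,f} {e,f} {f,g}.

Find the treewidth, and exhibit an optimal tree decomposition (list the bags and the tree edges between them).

Treewidth 2.
One optimal decomposition is:
Bags: B1 = {d, e, f}  B2 = {a, d, f}  B3 = {c, d, e}  B4 = {b, c, e}  B5 = {a, f, g}
Tree: B1–B2, B1–B3, B3–B4, B2–B5

Each bag holds 3 vertices, so the decomposition has width 2, which upper-bounds the treewidth. Conversely, {c, d, e} is a clique of size 3, and the vertices of any clique must share a bag in every tree decomposition; so some bag has ≥ 3 vertices and tw(G) ≥ 2. Therefore the treewidth is 2.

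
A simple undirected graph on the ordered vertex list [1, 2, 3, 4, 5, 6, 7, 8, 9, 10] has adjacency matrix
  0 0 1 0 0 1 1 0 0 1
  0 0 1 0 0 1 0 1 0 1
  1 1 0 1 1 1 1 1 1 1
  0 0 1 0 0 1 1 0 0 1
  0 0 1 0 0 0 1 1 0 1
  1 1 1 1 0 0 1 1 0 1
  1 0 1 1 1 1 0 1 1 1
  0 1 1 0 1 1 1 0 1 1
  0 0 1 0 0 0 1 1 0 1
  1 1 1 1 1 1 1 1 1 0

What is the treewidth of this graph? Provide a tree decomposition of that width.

The largest bag has 5 vertices, giving width 4; this decomposition certifies tw(G) ≤ 4. Conversely, {2, 3, 6, 8, 10} is a clique of size 5, and the vertices of any clique must share a bag in every tree decomposition; so some bag has ≥ 5 vertices and tw(G) ≥ 4. Therefore the treewidth is 4.

Treewidth 4.
One optimal decomposition is:
Bags: B1 = {3, 6, 7, 8, 10}  B2 = {3, 4, 6, 7, 10}  B3 = {2, 3, 6, 8, 10}  B4 = {3, 7, 8, 9, 10}  B5 = {3, 5, 7, 8, 10}  B6 = {1, 3, 6, 7, 10}
Tree: B1–B2, B1–B3, B1–B4, B4–B5, B1–B6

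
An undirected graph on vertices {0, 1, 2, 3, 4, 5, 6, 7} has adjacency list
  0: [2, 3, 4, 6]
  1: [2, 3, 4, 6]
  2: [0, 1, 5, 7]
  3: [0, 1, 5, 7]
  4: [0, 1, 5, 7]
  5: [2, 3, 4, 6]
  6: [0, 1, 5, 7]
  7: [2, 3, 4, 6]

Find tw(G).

A width-4 tree decomposition is:
Bags: B1 = {0, 1, 5, 6, 7}  B2 = {0, 1, 2, 5, 7}  B3 = {0, 1, 4, 5, 7}  B4 = {0, 1, 3, 5, 7}
Tree: B1–B2, B2–B3, B3–B4
Every bag has size at most 5, so the width is 5 − 1 = 4 and tw(G) ≤ 4. For the lower bound: the 5 vertex sets {6,7}, {0,2}, {1,4}, {5}, {3} are disjoint, each induces a connected subgraph, and every pair is joined by at least one edge of G. Contracting each set to a single vertex therefore yields K_{5} as a minor, and since treewidth is minor-monotone, tw(G) ≥ tw(K_{5}) = 4. Combining the bounds, tw(G) = 4.

4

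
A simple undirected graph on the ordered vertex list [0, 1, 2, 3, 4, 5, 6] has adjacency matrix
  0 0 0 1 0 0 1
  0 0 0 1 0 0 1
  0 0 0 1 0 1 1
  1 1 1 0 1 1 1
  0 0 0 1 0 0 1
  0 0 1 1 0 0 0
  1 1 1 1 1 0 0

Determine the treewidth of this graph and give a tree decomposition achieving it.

The largest bag has 3 vertices, giving width 2; this decomposition certifies tw(G) ≤ 2. Conversely, {2, 3, 5} is a clique of size 3, and the vertices of any clique must share a bag in every tree decomposition; so some bag has ≥ 3 vertices and tw(G) ≥ 2. The upper and lower bounds meet at 2, so that is the treewidth.

Treewidth 2.
One such decomposition:
Bags: B1 = {1, 3, 6}  B2 = {3, 4, 6}  B3 = {2, 3, 6}  B4 = {2, 3, 5}  B5 = {0, 3, 6}
Tree: B1–B2, B2–B3, B3–B4, B2–B5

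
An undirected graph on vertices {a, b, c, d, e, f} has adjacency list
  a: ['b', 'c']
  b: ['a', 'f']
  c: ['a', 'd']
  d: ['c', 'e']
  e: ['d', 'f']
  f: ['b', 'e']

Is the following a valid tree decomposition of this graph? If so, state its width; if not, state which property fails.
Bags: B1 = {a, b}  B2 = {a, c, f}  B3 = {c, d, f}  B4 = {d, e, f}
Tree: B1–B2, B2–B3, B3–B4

A tree decomposition must satisfy three properties: every vertex lies in some bag; for every edge, both endpoints lie together in some bag; and for every vertex, the bags containing it form a connected subtree. Here edge (f,b) lies in no bag, so the decomposition is invalid.

No — edge (f,b) lies in no bag.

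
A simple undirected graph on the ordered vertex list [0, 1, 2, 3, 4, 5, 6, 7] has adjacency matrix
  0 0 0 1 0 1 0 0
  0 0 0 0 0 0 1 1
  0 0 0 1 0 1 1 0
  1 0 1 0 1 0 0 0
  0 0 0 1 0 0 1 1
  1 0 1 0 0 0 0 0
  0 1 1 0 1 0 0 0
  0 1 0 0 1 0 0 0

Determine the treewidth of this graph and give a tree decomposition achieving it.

The largest bag has 3 vertices, giving width 2; this decomposition certifies tw(G) ≤ 2. For the lower bound, G contains the cycle 1–7–4–6–1, so G is not a forest; only forests have treewidth ≤ 1, hence tw(G) ≥ 2. The upper and lower bounds meet at 2, so that is the treewidth.

Treewidth 2.
One such decomposition:
Bags: B1 = {1, 6, 7}  B2 = {4, 6, 7}  B3 = {2, 4, 6}  B4 = {2, 3, 4}  B5 = {2, 3, 5}  B6 = {0, 3, 5}
Tree: B1–B2, B2–B3, B3–B4, B4–B5, B5–B6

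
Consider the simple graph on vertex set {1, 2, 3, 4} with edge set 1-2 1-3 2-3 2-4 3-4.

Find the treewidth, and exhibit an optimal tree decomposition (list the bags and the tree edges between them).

Treewidth 2.
One optimal decomposition is:
Bags: B1 = {1, 2, 3}  B2 = {2, 3, 4}
Tree: B1–B2

Each bag holds 3 vertices, so the decomposition has width 2, which upper-bounds the treewidth. For the lower bound, the 3 vertices {1, 2, 3} are pairwise adjacent, and any tree decomposition puts a clique entirely inside one bag — forcing width ≥ 2. Hence tw(G) = 2 exactly.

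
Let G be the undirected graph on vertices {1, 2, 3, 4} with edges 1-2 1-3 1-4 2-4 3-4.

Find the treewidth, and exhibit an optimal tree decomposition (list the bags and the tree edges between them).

The largest bag has 3 vertices, giving width 2; this decomposition certifies tw(G) ≤ 2. Conversely, {1, 2, 4} is a clique of size 3, and the vertices of any clique must share a bag in every tree decomposition; so some bag has ≥ 3 vertices and tw(G) ≥ 2. Hence tw(G) = 2 exactly.

Treewidth 2.
Bags: B1 = {1, 2, 4}  B2 = {1, 3, 4}
Tree: B1–B2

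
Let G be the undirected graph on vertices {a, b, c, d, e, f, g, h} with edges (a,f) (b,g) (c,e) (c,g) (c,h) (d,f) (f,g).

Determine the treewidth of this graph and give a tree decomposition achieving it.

Treewidth 1.
One optimal decomposition is:
Bags: B1 = {f, g}  B2 = {c, g}  B3 = {b, g}  B4 = {a, f}  B5 = {d, f}  B6 = {c, e}  B7 = {c, h}
Tree: B1–B2, B1–B3, B1–B4, B4–B5, B2–B6, B2–B7

Each bag holds 2 vertices, so the decomposition has width 1, which upper-bounds the treewidth. G has an edge, so its treewidth is at least 1. Hence tw(G) = 1 exactly.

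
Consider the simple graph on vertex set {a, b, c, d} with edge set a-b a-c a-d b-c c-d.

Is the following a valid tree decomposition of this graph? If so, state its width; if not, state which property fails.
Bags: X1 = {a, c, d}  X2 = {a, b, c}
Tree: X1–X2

Yes; width 2.

Vertex coverage: the bags together contain {a, b, c, d}, the full vertex set. Edge coverage: each edge of G has both endpoints in at least one bag. Running intersection: for every vertex, the bags containing it form a connected subtree. All three properties hold, so this is a valid tree decomposition of width max|bag| − 1 = 2, and hence tw(G) ≤ 2.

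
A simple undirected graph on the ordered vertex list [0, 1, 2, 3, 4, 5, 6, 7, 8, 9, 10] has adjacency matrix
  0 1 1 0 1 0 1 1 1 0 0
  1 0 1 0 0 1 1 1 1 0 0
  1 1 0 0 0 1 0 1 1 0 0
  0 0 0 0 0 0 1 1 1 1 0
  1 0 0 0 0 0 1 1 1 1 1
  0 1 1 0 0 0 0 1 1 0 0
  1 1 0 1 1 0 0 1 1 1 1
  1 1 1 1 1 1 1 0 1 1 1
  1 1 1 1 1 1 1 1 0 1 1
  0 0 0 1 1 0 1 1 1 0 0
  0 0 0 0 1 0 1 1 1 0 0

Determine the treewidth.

4

A width-4 tree decomposition is:
Bags: B1 = {0, 1, 6, 7, 8}  B2 = {0, 4, 6, 7, 8}  B3 = {4, 6, 7, 8, 9}  B4 = {0, 1, 2, 7, 8}  B5 = {1, 2, 5, 7, 8}  B6 = {3, 6, 7, 8, 9}  B7 = {4, 6, 7, 8, 10}
Tree: B1–B2, B2–B3, B1–B4, B4–B5, B3–B6, B2–B7
Every bag has size at most 5, so the width is 5 − 1 = 4 and tw(G) ≤ 4. On the other hand G contains the 5-clique {0, 1, 2, 7, 8}. A clique must lie in a single bag of any decomposition, so no decomposition can have width below 4. Therefore the treewidth is 4.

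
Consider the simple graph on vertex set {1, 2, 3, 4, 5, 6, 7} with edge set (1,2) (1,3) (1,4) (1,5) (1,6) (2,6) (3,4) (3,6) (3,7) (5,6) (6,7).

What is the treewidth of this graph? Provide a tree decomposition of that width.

Treewidth 2.
One such decomposition:
Bags: B1 = {3, 6, 7}  B2 = {1, 3, 6}  B3 = {1, 3, 4}  B4 = {1, 5, 6}  B5 = {1, 2, 6}
Tree: B1–B2, B2–B3, B2–B4, B2–B5

Every bag has size at most 3, so the width is 3 − 1 = 2 and tw(G) ≤ 2. Conversely, {1, 3, 4} is a clique of size 3, and the vertices of any clique must share a bag in every tree decomposition; so some bag has ≥ 3 vertices and tw(G) ≥ 2. Combining the bounds, tw(G) = 2.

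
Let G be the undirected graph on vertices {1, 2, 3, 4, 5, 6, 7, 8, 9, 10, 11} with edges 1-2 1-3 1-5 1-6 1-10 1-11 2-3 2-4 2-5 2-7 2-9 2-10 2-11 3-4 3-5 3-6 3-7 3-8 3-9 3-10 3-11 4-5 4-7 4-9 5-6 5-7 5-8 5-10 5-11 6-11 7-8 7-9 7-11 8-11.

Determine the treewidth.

A width-4 tree decomposition is:
Bags: B1 = {1, 2, 3, 5, 11}  B2 = {2, 3, 5, 7, 11}  B3 = {2, 3, 4, 5, 7}  B4 = {2, 3, 4, 7, 9}  B5 = {3, 5, 7, 8, 11}  B6 = {1, 2, 3, 5, 10}  B7 = {1, 3, 5, 6, 11}
Tree: B1–B2, B2–B3, B3–B4, B2–B5, B1–B6, B1–B7
The largest bag has 5 vertices, giving width 4; this decomposition certifies tw(G) ≤ 4. For the lower bound, the 5 vertices {2, 3, 4, 7, 9} are pairwise adjacent, and any tree decomposition puts a clique entirely inside one bag — forcing width ≥ 4. Combining the bounds, tw(G) = 4.

4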